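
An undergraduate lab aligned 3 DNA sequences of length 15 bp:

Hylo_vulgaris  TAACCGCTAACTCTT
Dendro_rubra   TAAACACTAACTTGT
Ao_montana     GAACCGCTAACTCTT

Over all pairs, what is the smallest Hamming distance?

1

Pairwise Hamming distances:
  Hylo_vulgaris vs Dendro_rubra: 4
  Hylo_vulgaris vs Ao_montana: 1
  Dendro_rubra vs Ao_montana: 5
The smallest is 1, between Hylo_vulgaris and Ao_montana.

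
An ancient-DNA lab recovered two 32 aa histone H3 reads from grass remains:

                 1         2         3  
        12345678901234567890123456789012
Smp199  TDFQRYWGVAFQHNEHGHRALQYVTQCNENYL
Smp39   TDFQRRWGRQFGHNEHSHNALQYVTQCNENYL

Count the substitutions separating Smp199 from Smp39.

Differing sites — 6:Y/R; 9:V/R; 10:A/Q; 12:Q/G; 17:G/S; 19:R/N.
That gives 6 mismatches out of 32 aligned sites, so the Hamming distance is 6.

6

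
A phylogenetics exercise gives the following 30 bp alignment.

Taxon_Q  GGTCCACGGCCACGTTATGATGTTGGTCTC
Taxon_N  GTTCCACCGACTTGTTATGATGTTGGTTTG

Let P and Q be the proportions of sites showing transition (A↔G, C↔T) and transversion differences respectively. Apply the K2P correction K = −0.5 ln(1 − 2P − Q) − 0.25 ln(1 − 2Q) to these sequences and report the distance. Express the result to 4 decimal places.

Differing sites — 2:G/T (Tv); 8:G/C (Tv); 10:C/A (Tv); 12:A/T (Tv); 13:C/T (Ti); 28:C/T (Ti); 30:C/G (Tv).
Of the 7 differences, 2 transitions and 5 transversions over 30 sites: P = 2/30 = 0.066667, Q = 5/30 = 0.166667.
d = −0.5·ln(0.699999) − 0.25·ln(0.666666) = −0.5·(-0.356676) − 0.25·(-0.405466) = 0.2797.

0.2797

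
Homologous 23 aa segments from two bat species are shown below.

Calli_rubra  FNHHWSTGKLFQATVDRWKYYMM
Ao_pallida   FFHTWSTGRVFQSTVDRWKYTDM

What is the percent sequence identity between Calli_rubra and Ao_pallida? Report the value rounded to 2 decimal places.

69.57%

Mismatches occur at site 2 (N/F), site 4 (H/T), site 9 (K/R), site 10 (L/V), site 13 (A/S), site 21 (Y/T), site 22 (M/D).
16 of the 23 sites match, so the percent identity is 16/23 × 100 = 69.57%.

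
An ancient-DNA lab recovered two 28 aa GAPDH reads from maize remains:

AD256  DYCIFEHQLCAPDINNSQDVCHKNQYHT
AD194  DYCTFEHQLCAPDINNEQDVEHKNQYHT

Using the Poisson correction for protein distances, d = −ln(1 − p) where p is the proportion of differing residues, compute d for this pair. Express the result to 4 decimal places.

The sequences differ at positions 4 (I/T), 17 (S/E), 21 (C/E).
p = 3/28 = 0.107143.
d = −ln(1 − 0.107143) = −ln(0.892857) = 0.1133.

0.1133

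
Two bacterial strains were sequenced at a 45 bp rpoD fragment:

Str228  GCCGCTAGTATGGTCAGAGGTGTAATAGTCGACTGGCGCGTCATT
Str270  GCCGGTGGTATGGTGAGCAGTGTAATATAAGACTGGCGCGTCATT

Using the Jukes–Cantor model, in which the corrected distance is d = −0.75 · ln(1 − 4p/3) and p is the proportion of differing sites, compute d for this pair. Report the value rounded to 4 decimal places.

0.2029

The sequences differ at positions 5 (C/G), 7 (A/G), 15 (C/G), 18 (A/C), 19 (G/A), 28 (G/T), 29 (T/A), 30 (C/A).
p = 8/45 = 0.177778.
d = −0.75 · ln(1 − (4/3)·0.177778) = −0.75 · ln(0.762963) = −0.75 · (-0.270546) = 0.2029.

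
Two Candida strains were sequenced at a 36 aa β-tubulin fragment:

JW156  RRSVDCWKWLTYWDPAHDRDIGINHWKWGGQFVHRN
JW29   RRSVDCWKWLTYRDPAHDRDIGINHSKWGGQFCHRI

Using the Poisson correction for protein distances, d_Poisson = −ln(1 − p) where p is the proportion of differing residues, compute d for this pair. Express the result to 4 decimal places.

0.1178

Mismatches occur at site 13 (W↔R), site 26 (W↔S), site 33 (V↔C), site 36 (N↔I).
p = 4/36 = 0.111111.
d = −ln(1 − 0.111111) = −ln(0.888889) = 0.1178.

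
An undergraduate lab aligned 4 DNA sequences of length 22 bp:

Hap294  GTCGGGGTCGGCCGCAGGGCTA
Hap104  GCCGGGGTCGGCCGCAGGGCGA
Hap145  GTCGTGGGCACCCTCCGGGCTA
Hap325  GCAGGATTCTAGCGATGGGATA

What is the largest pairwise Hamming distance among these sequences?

Pairwise Hamming distances:
  Hap294 vs Hap104: 2
  Hap294 vs Hap145: 6
  Hap294 vs Hap325: 10
  Hap104 vs Hap145: 8
  Hap104 vs Hap325: 10
  Hap145 vs Hap325: 13
The largest is 13, between Hap145 and Hap325.

13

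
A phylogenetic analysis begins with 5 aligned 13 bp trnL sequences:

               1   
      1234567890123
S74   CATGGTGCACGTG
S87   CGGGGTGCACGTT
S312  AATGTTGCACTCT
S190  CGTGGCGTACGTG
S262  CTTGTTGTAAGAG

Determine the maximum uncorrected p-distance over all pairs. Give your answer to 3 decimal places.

Pairwise Hamming distances:
  S74 vs S87: 3
  S74 vs S312: 5
  S74 vs S190: 3
  S74 vs S262: 5
  S87 vs S312: 6
  S87 vs S190: 4
  S87 vs S262: 7
  S312 vs S190: 8
  S312 vs S262: 7
  S190 vs S262: 5
The largest is 8 mismatches, between S312 and S190; p = 8/13 = 0.615.

0.615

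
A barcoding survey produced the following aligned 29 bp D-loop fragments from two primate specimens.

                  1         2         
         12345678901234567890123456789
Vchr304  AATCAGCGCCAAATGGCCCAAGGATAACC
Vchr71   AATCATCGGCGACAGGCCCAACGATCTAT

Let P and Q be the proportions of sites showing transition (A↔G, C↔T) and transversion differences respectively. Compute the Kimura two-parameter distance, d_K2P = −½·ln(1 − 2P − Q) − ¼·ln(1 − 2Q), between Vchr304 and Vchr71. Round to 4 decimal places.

Mismatches occur at site 6 (G→T, transversion), site 9 (C→G, transversion), site 11 (A→G, transition), site 13 (A→C, transversion), site 14 (T→A, transversion), site 22 (G→C, transversion), site 26 (A→C, transversion), site 27 (A→T, transversion), site 28 (C→A, transversion), site 29 (C→T, transition).
Of the 10 differences, 2 transitions and 8 transversions over 29 sites: P = 2/29 = 0.068966, Q = 8/29 = 0.275862.
d = −0.5·ln(0.586206) − 0.25·ln(0.448276) = −0.5·(-0.534084) − 0.25·(-0.802346) = 0.4676.

0.4676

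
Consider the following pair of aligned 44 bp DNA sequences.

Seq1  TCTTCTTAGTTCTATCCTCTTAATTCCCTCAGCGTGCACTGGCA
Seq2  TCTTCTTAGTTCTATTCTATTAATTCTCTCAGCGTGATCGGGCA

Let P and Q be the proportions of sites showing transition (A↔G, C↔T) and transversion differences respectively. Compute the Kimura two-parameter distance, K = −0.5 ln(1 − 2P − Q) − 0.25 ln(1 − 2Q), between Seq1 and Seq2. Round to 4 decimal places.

0.1505

Differing sites — 16:C/T (Ti); 19:C/A (Tv); 27:C/T (Ti); 37:C/A (Tv); 38:A/T (Tv); 40:T/G (Tv).
Of the 6 differences, 2 transitions and 4 transversions over 44 sites: P = 2/44 = 0.045455, Q = 4/44 = 0.090909.
d = −0.5·ln(0.818181) − 0.25·ln(0.818182) = −0.5·(-0.200672) − 0.25·(-0.200670) = 0.1505.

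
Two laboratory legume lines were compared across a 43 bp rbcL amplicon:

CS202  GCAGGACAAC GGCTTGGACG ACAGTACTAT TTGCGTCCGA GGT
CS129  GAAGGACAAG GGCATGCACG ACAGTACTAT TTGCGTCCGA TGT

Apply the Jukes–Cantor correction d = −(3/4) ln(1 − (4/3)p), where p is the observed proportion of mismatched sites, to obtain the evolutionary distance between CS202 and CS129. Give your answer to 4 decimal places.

0.1263

Differing sites — 2:C/A; 10:C/G; 14:T/A; 17:G/C; 41:G/T.
p = 5/43 = 0.116279.
d = −0.75 · ln(1 − (4/3)·0.116279) = −0.75 · ln(0.844961) = −0.75 · (-0.168465) = 0.1263.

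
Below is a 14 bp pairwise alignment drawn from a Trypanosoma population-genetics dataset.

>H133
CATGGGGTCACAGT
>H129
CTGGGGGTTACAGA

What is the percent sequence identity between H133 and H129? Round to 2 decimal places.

71.43%

Mismatches occur at site 2 (A→T), site 3 (T→G), site 9 (C→T), site 14 (T→A).
10 of the 14 sites match, so the percent identity is 10/14 × 100 = 71.43%.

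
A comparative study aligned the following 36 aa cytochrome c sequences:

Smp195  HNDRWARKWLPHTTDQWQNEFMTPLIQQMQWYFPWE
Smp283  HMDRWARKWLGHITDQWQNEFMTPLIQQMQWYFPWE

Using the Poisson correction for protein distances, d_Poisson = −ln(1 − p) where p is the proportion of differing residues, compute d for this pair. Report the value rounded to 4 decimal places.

Mismatches occur at site 2 (N→M), site 11 (P→G), site 13 (T→I).
p = 3/36 = 0.083333.
d = −ln(1 − 0.083333) = −ln(0.916667) = 0.0870.

0.0870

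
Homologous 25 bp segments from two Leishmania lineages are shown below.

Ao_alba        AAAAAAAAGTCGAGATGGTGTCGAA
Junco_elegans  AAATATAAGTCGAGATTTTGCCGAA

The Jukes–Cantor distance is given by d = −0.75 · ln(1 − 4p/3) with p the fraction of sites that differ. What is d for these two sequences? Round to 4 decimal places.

0.2326

Mismatches occur at site 4 (A↔T), site 6 (A↔T), site 17 (G↔T), site 18 (G↔T), site 21 (T↔C).
p = 5/25 = 0.200000.
d = −0.75 · ln(1 − (4/3)·0.200000) = −0.75 · ln(0.733333) = −0.75 · (-0.310155) = 0.2326.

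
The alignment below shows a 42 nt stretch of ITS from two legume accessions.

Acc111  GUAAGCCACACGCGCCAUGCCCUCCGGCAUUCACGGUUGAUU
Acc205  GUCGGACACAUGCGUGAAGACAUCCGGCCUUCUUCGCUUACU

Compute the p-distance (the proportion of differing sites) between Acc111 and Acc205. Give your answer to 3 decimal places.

0.381

Mismatches occur at site 3 (A→C), site 4 (A→G), site 6 (C→A), site 11 (C→U), site 15 (C→U), site 16 (C→G), site 18 (U→A), site 20 (C→A), site 22 (C→A), site 29 (A→C), site 33 (A→U), site 34 (C→U), site 35 (G→C), site 37 (U→C), site 39 (G→U), site 41 (U→C).
There are 16 differences over 42 sites, so p = 16/42 = 0.381.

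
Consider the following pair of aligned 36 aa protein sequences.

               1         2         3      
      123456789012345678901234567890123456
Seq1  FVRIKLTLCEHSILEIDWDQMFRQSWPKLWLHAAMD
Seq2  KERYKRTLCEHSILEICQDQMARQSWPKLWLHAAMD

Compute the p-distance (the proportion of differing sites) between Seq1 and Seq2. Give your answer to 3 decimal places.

0.194

The sequences differ at positions 1 (F/K), 2 (V/E), 4 (I/Y), 6 (L/R), 17 (D/C), 18 (W/Q), 22 (F/A).
There are 7 differences over 36 sites, so p = 7/36 = 0.194.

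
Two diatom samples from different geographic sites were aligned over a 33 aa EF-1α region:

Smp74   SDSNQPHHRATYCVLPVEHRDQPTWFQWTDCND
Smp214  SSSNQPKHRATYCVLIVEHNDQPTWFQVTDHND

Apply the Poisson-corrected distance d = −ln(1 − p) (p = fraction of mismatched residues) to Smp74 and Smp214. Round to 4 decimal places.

The sequences differ at positions 2 (D/S), 7 (H/K), 16 (P/I), 20 (R/N), 28 (W/V), 31 (C/H).
p = 6/33 = 0.181818.
d = −ln(1 − 0.181818) = −ln(0.818182) = 0.2007.

0.2007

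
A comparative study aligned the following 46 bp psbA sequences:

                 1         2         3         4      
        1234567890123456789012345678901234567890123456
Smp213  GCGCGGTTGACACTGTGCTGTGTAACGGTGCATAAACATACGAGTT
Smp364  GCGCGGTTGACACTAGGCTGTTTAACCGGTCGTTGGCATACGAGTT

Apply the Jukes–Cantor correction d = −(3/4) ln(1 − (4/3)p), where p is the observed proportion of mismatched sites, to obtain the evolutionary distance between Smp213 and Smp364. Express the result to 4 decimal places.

0.2567

Differing sites — 15:G/A; 16:T/G; 22:G/T; 27:G/C; 29:T/G; 30:G/T; 32:A/G; 34:A/T; 35:A/G; 36:A/G.
p = 10/46 = 0.217391.
d = −0.75 · ln(1 − (4/3)·0.217391) = −0.75 · ln(0.710145) = −0.75 · (-0.342286) = 0.2567.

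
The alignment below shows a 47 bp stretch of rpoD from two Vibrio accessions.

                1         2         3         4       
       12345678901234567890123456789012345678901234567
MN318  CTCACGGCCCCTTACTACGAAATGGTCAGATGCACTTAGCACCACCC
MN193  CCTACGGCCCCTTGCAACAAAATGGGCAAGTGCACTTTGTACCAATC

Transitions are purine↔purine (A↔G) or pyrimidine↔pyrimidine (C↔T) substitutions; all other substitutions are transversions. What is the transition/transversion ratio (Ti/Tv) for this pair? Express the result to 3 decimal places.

2.000

Mismatches occur at site 2 (T→C, transition), site 3 (C→T, transition), site 14 (A→G, transition), site 16 (T→A, transversion), site 19 (G→A, transition), site 26 (T→G, transversion), site 29 (G→A, transition), site 30 (A→G, transition), site 38 (A→T, transversion), site 40 (C→T, transition), site 45 (C→A, transversion), site 46 (C→T, transition).
Of the 12 differences, 8 transitions and 4 transversions, so Ti/Tv = 8/4 = 2.000.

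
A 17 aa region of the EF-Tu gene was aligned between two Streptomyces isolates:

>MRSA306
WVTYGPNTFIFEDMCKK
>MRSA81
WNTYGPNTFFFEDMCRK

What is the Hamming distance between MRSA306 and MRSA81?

3

Mismatches occur at site 2 (V↔N), site 10 (I↔F), site 16 (K↔R).
That gives 3 mismatches out of 17 aligned sites, so the Hamming distance is 3.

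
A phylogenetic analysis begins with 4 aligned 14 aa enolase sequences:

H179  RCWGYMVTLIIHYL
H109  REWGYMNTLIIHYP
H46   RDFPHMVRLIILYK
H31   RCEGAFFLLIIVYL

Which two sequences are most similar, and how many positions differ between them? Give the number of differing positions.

3

Pairwise Hamming distances:
  H179 vs H109: 3
  H179 vs H46: 7
  H179 vs H31: 6
  H109 vs H46: 8
  H109 vs H31: 8
  H46 vs H31: 9
The smallest is 3, between H179 and H109.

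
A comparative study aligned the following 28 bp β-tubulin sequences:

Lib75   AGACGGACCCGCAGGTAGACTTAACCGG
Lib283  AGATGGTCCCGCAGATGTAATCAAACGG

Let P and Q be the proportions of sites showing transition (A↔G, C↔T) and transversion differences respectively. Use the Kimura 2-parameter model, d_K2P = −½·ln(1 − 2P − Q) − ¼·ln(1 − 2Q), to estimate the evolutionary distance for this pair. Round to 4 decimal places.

Differing sites — 4:C/T (Ti); 7:A/T (Tv); 15:G/A (Ti); 17:A/G (Ti); 18:G/T (Tv); 20:C/A (Tv); 22:T/C (Ti); 25:C/A (Tv).
Of the 8 differences, 4 transitions and 4 transversions over 28 sites: P = 4/28 = 0.142857, Q = 4/28 = 0.142857.
d = −0.5·ln(0.571429) − 0.25·ln(0.714286) = −0.5·(-0.559615) − 0.25·(-0.336472) = 0.3639.

0.3639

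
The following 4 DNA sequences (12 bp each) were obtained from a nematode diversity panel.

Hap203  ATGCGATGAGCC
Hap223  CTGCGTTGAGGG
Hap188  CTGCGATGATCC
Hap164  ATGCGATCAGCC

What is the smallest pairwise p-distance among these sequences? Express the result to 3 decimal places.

Pairwise Hamming distances:
  Hap203 vs Hap223: 4
  Hap203 vs Hap188: 2
  Hap203 vs Hap164: 1
  Hap223 vs Hap188: 4
  Hap223 vs Hap164: 5
  Hap188 vs Hap164: 3
The smallest is 1 mismatch, between Hap203 and Hap164; p = 1/12 = 0.083.

0.083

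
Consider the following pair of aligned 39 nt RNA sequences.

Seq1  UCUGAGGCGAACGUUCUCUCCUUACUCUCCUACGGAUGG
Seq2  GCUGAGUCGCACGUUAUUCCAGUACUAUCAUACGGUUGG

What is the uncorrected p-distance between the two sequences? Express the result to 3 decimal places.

Differing sites — 1:U/G; 7:G/U; 10:A/C; 16:C/A; 18:C/U; 19:U/C; 21:C/A; 22:U/G; 27:C/A; 30:C/A; 36:A/U.
There are 11 differences over 39 sites, so p = 11/39 = 0.282.

0.282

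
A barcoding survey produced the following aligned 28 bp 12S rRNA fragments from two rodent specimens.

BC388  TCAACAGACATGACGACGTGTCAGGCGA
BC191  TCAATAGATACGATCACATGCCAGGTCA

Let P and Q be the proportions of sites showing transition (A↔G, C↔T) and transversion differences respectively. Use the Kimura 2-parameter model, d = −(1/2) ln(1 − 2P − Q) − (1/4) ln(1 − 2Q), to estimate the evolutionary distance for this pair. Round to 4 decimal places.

Mismatches occur at site 5 (C→T, transition), site 9 (C→T, transition), site 11 (T→C, transition), site 14 (C→T, transition), site 15 (G→C, transversion), site 18 (G→A, transition), site 21 (T→C, transition), site 26 (C→T, transition), site 27 (G→C, transversion).
Of the 9 differences, 7 transitions and 2 transversions over 28 sites: P = 7/28 = 0.250000, Q = 2/28 = 0.071429.
d = −0.5·ln(0.428571) − 0.25·ln(0.857142) = −0.5·(-0.847299) − 0.25·(-0.154152) = 0.4622.

0.4622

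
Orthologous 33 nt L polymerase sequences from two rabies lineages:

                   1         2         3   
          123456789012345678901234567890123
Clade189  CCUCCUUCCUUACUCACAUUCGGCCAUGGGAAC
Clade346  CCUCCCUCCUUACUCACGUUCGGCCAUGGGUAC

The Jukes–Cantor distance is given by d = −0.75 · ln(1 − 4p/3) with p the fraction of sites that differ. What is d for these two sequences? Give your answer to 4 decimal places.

Differing sites — 6:U/C; 18:A/G; 31:A/U.
p = 3/33 = 0.090909.
d = −0.75 · ln(1 − (4/3)·0.090909) = −0.75 · ln(0.878788) = −0.75 · (-0.129212) = 0.0969.

0.0969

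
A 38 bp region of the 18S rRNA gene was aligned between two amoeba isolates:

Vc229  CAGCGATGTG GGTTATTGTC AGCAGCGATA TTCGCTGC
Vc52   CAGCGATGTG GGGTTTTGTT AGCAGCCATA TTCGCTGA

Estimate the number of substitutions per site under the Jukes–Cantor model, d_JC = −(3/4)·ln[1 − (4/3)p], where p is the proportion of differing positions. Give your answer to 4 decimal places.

Mismatches occur at site 13 (T/G), site 15 (A/T), site 20 (C/T), site 27 (G/C), site 38 (C/A).
p = 5/38 = 0.131579.
d = −0.75 · ln(1 − (4/3)·0.131579) = −0.75 · ln(0.824561) = −0.75 · (-0.192904) = 0.1447.

0.1447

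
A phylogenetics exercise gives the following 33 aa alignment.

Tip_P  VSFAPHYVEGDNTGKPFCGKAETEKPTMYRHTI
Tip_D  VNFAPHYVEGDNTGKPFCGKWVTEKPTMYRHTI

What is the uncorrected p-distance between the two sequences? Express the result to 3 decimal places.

0.091

The sequences differ at positions 2 (S/N), 21 (A/W), 22 (E/V).
There are 3 differences over 33 sites, so p = 3/33 = 0.091.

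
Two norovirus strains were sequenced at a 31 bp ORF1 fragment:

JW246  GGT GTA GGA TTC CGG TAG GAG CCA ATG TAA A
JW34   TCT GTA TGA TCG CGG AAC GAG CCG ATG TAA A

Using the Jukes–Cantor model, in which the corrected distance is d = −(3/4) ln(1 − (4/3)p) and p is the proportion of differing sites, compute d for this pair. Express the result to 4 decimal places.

0.3163

Differing sites — 1:G/T; 2:G/C; 7:G/T; 11:T/C; 12:C/G; 16:T/A; 18:G/C; 24:A/G.
p = 8/31 = 0.258065.
d = −0.75 · ln(1 − (4/3)·0.258065) = −0.75 · ln(0.655913) = −0.75 · (-0.421727) = 0.3163.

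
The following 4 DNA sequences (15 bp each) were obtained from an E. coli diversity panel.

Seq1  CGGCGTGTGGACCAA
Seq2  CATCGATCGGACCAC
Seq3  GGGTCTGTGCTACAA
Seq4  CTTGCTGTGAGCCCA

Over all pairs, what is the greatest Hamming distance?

Pairwise Hamming distances:
  Seq1 vs Seq2: 6
  Seq1 vs Seq3: 6
  Seq1 vs Seq4: 7
  Seq2 vs Seq3: 12
  Seq2 vs Seq4: 10
  Seq3 vs Seq4: 8
The largest is 12, between Seq2 and Seq3.

12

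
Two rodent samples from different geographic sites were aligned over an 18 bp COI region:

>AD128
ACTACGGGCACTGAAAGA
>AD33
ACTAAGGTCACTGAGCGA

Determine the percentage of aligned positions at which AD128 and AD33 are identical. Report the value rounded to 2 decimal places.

The sequences differ at positions 5 (C/A), 8 (G/T), 15 (A/G), 16 (A/C).
14 of the 18 sites match, so the percent identity is 14/18 × 100 = 77.78%.

77.78%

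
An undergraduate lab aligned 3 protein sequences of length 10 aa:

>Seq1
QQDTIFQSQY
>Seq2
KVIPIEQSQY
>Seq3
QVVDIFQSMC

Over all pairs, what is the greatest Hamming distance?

6

Pairwise Hamming distances:
  Seq1 vs Seq2: 5
  Seq1 vs Seq3: 5
  Seq2 vs Seq3: 6
The largest is 6, between Seq2 and Seq3.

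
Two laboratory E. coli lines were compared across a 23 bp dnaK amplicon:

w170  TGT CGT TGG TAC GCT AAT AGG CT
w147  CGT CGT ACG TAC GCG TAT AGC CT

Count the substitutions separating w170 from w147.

The sequences differ at positions 1 (T/C), 7 (T/A), 8 (G/C), 15 (T/G), 16 (A/T), 21 (G/C).
That gives 6 mismatches out of 23 aligned sites, so the Hamming distance is 6.

6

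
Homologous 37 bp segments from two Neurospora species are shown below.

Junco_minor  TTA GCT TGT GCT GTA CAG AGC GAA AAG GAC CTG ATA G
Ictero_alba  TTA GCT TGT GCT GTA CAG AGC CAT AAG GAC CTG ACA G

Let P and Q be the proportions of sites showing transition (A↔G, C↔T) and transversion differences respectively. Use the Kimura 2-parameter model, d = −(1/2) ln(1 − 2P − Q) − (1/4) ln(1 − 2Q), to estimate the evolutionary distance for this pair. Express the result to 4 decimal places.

Differing sites — 22:G/C (Tv); 24:A/T (Tv); 35:T/C (Ti).
Of the 3 differences, 1 transition and 2 transversions over 37 sites: P = 1/37 = 0.027027, Q = 2/37 = 0.054054.
d = −0.5·ln(0.891892) − 0.25·ln(0.891892) = −0.5·(-0.114410) − 0.25·(-0.114410) = 0.0858.

0.0858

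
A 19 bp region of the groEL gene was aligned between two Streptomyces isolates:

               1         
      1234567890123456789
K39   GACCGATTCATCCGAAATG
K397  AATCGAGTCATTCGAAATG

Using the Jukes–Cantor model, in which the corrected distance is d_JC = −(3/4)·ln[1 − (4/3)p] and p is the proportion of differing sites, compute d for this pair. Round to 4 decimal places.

0.2471

Differing sites — 1:G/A; 3:C/T; 7:T/G; 12:C/T.
p = 4/19 = 0.210526.
d = −0.75 · ln(1 − (4/3)·0.210526) = −0.75 · ln(0.719299) = −0.75 · (-0.329478) = 0.2471.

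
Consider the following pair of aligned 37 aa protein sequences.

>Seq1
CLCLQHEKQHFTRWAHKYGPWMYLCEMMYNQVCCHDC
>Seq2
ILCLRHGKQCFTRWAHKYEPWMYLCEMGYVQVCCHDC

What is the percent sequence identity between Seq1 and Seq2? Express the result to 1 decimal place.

Differing sites — 1:C/I; 5:Q/R; 7:E/G; 10:H/C; 19:G/E; 28:M/G; 30:N/V.
30 of the 37 sites match, so the percent identity is 30/37 × 100 = 81.1%.

81.1%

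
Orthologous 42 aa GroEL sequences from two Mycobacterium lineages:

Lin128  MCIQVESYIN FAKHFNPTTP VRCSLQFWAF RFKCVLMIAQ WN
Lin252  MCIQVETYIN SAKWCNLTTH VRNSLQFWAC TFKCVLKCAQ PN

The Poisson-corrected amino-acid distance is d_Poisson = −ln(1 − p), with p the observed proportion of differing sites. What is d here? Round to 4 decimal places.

Differing sites — 7:S/T; 11:F/S; 14:H/W; 15:F/C; 17:P/L; 20:P/H; 23:C/N; 30:F/C; 31:R/T; 37:M/K; 38:I/C; 41:W/P.
p = 12/42 = 0.285714.
d = −ln(1 − 0.285714) = −ln(0.714286) = 0.3365.

0.3365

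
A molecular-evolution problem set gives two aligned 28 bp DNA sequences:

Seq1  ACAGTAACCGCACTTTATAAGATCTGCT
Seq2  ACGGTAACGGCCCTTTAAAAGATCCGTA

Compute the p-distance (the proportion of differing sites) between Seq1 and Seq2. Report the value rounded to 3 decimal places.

0.250

The sequences differ at positions 3 (A/G), 9 (C/G), 12 (A/C), 18 (T/A), 25 (T/C), 27 (C/T), 28 (T/A).
There are 7 differences over 28 sites, so p = 7/28 = 0.250.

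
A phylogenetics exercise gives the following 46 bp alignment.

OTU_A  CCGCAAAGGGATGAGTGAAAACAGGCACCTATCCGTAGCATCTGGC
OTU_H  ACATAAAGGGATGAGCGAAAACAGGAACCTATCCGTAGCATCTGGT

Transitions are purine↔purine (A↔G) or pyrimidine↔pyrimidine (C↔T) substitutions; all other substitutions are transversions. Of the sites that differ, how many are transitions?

4

The sequences differ at positions 1 (C/A, transversion), 3 (G/A, transition), 4 (C/T, transition), 16 (T/C, transition), 26 (C/A, transversion), 46 (C/T, transition).
Of the 6 differences, 4 transitions and 2 transversions, so the answer is 4.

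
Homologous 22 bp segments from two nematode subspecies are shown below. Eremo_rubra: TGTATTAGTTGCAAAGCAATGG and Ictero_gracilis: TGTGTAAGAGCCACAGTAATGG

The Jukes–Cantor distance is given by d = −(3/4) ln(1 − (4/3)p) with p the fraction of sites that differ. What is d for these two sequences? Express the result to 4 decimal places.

Differing sites — 4:A/G; 6:T/A; 9:T/A; 10:T/G; 11:G/C; 14:A/C; 17:C/T.
p = 7/22 = 0.318182.
d = −0.75 · ln(1 − (4/3)·0.318182) = −0.75 · ln(0.575757) = −0.75 · (-0.552070) = 0.4141.

0.4141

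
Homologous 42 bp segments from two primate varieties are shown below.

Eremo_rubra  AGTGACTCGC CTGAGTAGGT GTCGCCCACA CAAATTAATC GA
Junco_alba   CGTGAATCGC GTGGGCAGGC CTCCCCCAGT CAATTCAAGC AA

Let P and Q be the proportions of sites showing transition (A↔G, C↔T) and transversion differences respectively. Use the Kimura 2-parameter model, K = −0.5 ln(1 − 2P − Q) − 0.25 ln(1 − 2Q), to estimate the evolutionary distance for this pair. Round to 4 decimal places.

0.4410

The sequences differ at positions 1 (A/C, transversion), 6 (C/A, transversion), 11 (C/G, transversion), 14 (A/G, transition), 16 (T/C, transition), 20 (T/C, transition), 21 (G/C, transversion), 24 (G/C, transversion), 29 (C/G, transversion), 30 (A/T, transversion), 34 (A/T, transversion), 36 (T/C, transition), 39 (T/G, transversion), 41 (G/A, transition).
Of the 14 differences, 5 transitions and 9 transversions over 42 sites: P = 5/42 = 0.119048, Q = 9/42 = 0.214286.
d = −0.5·ln(0.547618) − 0.25·ln(0.571428) = −0.5·(-0.602177) − 0.25·(-0.559617) = 0.4410.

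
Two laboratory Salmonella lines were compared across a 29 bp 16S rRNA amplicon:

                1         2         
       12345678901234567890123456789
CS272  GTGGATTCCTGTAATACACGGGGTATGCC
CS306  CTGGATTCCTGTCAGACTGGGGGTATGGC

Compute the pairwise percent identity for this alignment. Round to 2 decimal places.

79.31%

The sequences differ at positions 1 (G/C), 13 (A/C), 15 (T/G), 18 (A/T), 19 (C/G), 28 (C/G).
23 of the 29 sites match, so the percent identity is 23/29 × 100 = 79.31%.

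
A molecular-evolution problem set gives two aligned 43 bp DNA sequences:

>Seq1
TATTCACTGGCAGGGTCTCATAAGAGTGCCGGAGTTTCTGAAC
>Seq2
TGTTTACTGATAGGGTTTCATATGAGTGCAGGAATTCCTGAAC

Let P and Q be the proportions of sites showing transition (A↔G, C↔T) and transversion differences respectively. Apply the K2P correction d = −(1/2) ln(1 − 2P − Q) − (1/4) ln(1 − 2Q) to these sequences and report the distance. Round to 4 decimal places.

Differing sites — 2:A/G (Ti); 5:C/T (Ti); 10:G/A (Ti); 11:C/T (Ti); 17:C/T (Ti); 23:A/T (Tv); 30:C/A (Tv); 34:G/A (Ti); 37:T/C (Ti).
Of the 9 differences, 7 transitions and 2 transversions over 43 sites: P = 7/43 = 0.162791, Q = 2/43 = 0.046512.
d = −0.5·ln(0.627906) − 0.25·ln(0.906976) = −0.5·(-0.465365) − 0.25·(-0.097639) = 0.2571.

0.2571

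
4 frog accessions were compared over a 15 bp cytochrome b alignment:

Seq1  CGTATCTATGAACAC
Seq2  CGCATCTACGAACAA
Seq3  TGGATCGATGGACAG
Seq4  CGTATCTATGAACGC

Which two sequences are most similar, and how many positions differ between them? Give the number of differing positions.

1

Pairwise Hamming distances:
  Seq1 vs Seq2: 3
  Seq1 vs Seq3: 5
  Seq1 vs Seq4: 1
  Seq2 vs Seq3: 6
  Seq2 vs Seq4: 4
  Seq3 vs Seq4: 6
The smallest is 1, between Seq1 and Seq4.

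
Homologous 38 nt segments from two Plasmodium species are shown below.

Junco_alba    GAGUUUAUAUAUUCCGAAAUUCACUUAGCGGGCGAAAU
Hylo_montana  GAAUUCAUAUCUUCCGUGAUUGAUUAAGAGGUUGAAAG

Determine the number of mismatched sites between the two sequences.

The sequences differ at positions 3 (G/A), 6 (U/C), 11 (A/C), 17 (A/U), 18 (A/G), 22 (C/G), 24 (C/U), 26 (U/A), 29 (C/A), 32 (G/U), 33 (C/U), 38 (U/G).
That gives 12 mismatches out of 38 aligned sites, so the Hamming distance is 12.

12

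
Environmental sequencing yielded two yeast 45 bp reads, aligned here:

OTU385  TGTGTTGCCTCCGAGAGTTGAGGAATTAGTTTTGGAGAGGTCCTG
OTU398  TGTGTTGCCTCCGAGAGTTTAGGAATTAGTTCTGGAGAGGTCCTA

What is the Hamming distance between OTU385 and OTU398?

3

Differing sites — 20:G/T; 32:T/C; 45:G/A.
That gives 3 mismatches out of 45 aligned sites, so the Hamming distance is 3.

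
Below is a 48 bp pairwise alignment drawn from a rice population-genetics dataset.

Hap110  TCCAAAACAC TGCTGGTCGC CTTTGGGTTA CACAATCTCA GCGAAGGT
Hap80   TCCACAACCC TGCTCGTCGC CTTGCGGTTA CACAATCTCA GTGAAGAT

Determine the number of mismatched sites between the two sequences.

The sequences differ at positions 5 (A/C), 9 (A/C), 15 (G/C), 24 (T/G), 25 (G/C), 42 (C/T), 47 (G/A).
That gives 7 mismatches out of 48 aligned sites, so the Hamming distance is 7.

7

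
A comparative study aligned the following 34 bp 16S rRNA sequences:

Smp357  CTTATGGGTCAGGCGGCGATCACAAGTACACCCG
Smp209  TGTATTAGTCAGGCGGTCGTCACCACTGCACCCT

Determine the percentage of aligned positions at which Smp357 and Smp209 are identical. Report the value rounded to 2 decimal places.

Differing sites — 1:C/T; 2:T/G; 6:G/T; 7:G/A; 17:C/T; 18:G/C; 19:A/G; 24:A/C; 26:G/C; 28:A/G; 34:G/T.
23 of the 34 sites match, so the percent identity is 23/34 × 100 = 67.65%.

67.65%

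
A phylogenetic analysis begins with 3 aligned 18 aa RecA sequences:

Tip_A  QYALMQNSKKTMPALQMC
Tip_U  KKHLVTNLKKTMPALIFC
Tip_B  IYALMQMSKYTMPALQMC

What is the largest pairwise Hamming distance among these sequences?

10

Pairwise Hamming distances:
  Tip_A vs Tip_U: 8
  Tip_A vs Tip_B: 3
  Tip_U vs Tip_B: 10
The largest is 10, between Tip_U and Tip_B.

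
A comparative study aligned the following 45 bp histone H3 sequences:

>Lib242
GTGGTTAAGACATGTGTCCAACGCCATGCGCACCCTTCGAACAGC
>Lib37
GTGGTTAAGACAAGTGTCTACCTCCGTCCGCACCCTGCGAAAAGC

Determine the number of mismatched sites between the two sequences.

Mismatches occur at site 13 (T→A), site 19 (C→T), site 21 (A→C), site 23 (G→T), site 26 (A→G), site 28 (G→C), site 37 (T→G), site 42 (C→A).
That gives 8 mismatches out of 45 aligned sites, so the Hamming distance is 8.

8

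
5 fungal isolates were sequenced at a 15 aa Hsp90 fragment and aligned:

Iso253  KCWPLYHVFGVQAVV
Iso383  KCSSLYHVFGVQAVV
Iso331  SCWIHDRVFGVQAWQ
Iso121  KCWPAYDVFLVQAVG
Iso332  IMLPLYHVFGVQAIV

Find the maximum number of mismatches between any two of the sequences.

9

Pairwise Hamming distances:
  Iso253 vs Iso383: 2
  Iso253 vs Iso331: 7
  Iso253 vs Iso121: 4
  Iso253 vs Iso332: 4
  Iso383 vs Iso331: 8
  Iso383 vs Iso121: 6
  Iso383 vs Iso332: 5
  Iso331 vs Iso121: 8
  Iso331 vs Iso332: 9
  Iso121 vs Iso332: 8
The largest is 9, between Iso331 and Iso332.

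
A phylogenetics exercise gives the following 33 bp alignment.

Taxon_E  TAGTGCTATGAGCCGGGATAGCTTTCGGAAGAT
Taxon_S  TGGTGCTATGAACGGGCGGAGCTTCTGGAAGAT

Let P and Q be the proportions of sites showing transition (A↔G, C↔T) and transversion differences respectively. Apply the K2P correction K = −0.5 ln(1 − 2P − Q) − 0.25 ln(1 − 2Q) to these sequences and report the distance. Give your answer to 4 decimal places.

0.3006

Mismatches occur at site 2 (A→G, transition), site 12 (G→A, transition), site 14 (C→G, transversion), site 17 (G→C, transversion), site 18 (A→G, transition), site 19 (T→G, transversion), site 25 (T→C, transition), site 26 (C→T, transition).
Of the 8 differences, 5 transitions and 3 transversions over 33 sites: P = 5/33 = 0.151515, Q = 3/33 = 0.090909.
d = −0.5·ln(0.606061) − 0.25·ln(0.818182) = −0.5·(-0.500775) − 0.25·(-0.200670) = 0.3006.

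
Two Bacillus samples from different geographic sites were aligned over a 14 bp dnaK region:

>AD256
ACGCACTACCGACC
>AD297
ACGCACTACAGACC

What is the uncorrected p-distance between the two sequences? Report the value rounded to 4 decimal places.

Differing sites — 10:C/A.
There are 1 differences over 14 sites, so p = 1/14 = 0.0714.

0.0714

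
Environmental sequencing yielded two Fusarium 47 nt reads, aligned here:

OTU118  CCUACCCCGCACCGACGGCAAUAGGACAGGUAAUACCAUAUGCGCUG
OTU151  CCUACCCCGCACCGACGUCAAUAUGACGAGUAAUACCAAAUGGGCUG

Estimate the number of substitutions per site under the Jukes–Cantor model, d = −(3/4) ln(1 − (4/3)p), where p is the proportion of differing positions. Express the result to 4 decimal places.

The sequences differ at positions 18 (G/U), 24 (G/U), 28 (A/G), 29 (G/A), 39 (U/A), 43 (C/G).
p = 6/47 = 0.127660.
d = −0.75 · ln(1 − (4/3)·0.127660) = −0.75 · ln(0.829787) = −0.75 · (-0.186586) = 0.1399.

0.1399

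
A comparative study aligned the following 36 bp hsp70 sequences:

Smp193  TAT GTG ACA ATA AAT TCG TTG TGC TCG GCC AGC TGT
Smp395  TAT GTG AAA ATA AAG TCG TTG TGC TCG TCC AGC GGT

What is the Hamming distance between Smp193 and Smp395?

4

Mismatches occur at site 8 (C→A), site 15 (T→G), site 28 (G→T), site 34 (T→G).
That gives 4 mismatches out of 36 aligned sites, so the Hamming distance is 4.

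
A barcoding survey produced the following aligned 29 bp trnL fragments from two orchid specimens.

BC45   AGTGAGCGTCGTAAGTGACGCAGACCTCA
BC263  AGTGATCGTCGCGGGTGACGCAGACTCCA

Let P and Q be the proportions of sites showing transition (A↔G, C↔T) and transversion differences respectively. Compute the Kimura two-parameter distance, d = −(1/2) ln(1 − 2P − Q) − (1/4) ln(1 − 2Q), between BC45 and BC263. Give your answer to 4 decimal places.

0.2563

The sequences differ at positions 6 (G/T, transversion), 12 (T/C, transition), 13 (A/G, transition), 14 (A/G, transition), 26 (C/T, transition), 27 (T/C, transition).
Of the 6 differences, 5 transitions and 1 transversion over 29 sites: P = 5/29 = 0.172414, Q = 1/29 = 0.034483.
d = −0.5·ln(0.620689) − 0.25·ln(0.931034) = −0.5·(-0.476925) − 0.25·(-0.071459) = 0.2563.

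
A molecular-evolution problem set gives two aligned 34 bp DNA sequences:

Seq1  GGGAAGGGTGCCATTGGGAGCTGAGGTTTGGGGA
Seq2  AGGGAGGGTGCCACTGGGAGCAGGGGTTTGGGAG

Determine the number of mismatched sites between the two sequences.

7

Mismatches occur at site 1 (G/A), site 4 (A/G), site 14 (T/C), site 22 (T/A), site 24 (A/G), site 33 (G/A), site 34 (A/G).
That gives 7 mismatches out of 34 aligned sites, so the Hamming distance is 7.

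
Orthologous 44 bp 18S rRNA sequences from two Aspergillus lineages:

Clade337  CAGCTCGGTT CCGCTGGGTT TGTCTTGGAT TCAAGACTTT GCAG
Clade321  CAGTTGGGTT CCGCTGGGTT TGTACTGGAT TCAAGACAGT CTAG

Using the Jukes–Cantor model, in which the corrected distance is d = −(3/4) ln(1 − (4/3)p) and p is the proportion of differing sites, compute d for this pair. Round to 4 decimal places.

Mismatches occur at site 4 (C/T), site 6 (C/G), site 24 (C/A), site 25 (T/C), site 38 (T/A), site 39 (T/G), site 41 (G/C), site 42 (C/T).
p = 8/44 = 0.181818.
d = −0.75 · ln(1 − (4/3)·0.181818) = −0.75 · ln(0.757576) = −0.75 · (-0.277631) = 0.2082.

0.2082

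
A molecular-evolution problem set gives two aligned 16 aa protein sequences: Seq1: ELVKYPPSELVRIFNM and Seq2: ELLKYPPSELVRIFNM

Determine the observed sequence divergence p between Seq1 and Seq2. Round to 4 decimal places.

The sequences differ at position 3 (V/L).
There are 1 differences over 16 sites, so p = 1/16 = 0.0625.

0.0625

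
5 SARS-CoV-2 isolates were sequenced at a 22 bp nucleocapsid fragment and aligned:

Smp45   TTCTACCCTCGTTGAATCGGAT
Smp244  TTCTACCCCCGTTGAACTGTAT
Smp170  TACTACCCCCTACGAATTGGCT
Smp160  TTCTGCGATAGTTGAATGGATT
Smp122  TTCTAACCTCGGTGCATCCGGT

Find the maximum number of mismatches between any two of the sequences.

Pairwise Hamming distances:
  Smp45 vs Smp244: 4
  Smp45 vs Smp170: 7
  Smp45 vs Smp160: 7
  Smp45 vs Smp122: 5
  Smp244 vs Smp170: 7
  Smp244 vs Smp160: 9
  Smp244 vs Smp122: 9
  Smp170 vs Smp160: 12
  Smp170 vs Smp122: 10
  Smp160 vs Smp122: 11
The largest is 12, between Smp170 and Smp160.

12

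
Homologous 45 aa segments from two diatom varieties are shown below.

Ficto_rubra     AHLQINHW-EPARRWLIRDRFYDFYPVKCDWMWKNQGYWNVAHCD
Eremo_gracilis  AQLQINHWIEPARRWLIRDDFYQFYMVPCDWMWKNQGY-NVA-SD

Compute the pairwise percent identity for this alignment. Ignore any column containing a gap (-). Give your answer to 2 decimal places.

85.71%

Excluding the 3 gap columns leaves 42 comparable sites.
Differing sites — 2:H/Q; 20:R/D; 23:D/Q; 26:P/M; 28:K/P; 44:C/S.
36 of the 42 comparable sites match, so the percent identity is 36/42 × 100 = 85.71%.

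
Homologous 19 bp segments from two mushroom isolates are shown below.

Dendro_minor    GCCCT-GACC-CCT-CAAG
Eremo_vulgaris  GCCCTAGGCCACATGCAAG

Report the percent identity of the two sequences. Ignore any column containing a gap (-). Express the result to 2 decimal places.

87.50%

Excluding the 3 gap columns leaves 16 comparable sites.
The sequences differ at positions 8 (A/G), 13 (C/A).
14 of the 16 comparable sites match, so the percent identity is 14/16 × 100 = 87.50%.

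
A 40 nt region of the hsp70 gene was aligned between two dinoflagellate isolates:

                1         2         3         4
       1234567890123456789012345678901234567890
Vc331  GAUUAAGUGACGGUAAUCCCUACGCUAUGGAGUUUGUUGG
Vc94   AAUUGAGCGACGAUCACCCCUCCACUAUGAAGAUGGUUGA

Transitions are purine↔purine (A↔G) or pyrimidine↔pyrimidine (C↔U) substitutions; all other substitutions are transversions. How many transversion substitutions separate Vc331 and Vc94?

4

Mismatches occur at site 1 (G→A, transition), site 5 (A→G, transition), site 8 (U→C, transition), site 13 (G→A, transition), site 15 (A→C, transversion), site 17 (U→C, transition), site 22 (A→C, transversion), site 24 (G→A, transition), site 30 (G→A, transition), site 33 (U→A, transversion), site 35 (U→G, transversion), site 40 (G→A, transition).
Of the 12 differences, 8 transitions and 4 transversions, so the answer is 4.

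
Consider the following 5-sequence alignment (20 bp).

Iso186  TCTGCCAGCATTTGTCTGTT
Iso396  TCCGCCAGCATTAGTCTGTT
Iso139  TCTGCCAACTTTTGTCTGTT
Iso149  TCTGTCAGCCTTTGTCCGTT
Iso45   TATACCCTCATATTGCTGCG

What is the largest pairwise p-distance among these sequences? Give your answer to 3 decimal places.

0.600

Pairwise Hamming distances:
  Iso186 vs Iso396: 2
  Iso186 vs Iso139: 2
  Iso186 vs Iso149: 3
  Iso186 vs Iso45: 9
  Iso396 vs Iso139: 4
  Iso396 vs Iso149: 5
  Iso396 vs Iso45: 11
  Iso139 vs Iso149: 4
  Iso139 vs Iso45: 10
  Iso149 vs Iso45: 12
The largest is 12 mismatches, between Iso149 and Iso45; p = 12/20 = 0.600.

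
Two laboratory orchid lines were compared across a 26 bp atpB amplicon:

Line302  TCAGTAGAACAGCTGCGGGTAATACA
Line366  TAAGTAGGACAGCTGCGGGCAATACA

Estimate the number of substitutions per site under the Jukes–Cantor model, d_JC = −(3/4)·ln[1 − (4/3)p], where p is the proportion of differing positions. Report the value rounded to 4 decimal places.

0.1253

The sequences differ at positions 2 (C/A), 8 (A/G), 20 (T/C).
p = 3/26 = 0.115385.
d = −0.75 · ln(1 − (4/3)·0.115385) = −0.75 · ln(0.846153) = −0.75 · (-0.167055) = 0.1253.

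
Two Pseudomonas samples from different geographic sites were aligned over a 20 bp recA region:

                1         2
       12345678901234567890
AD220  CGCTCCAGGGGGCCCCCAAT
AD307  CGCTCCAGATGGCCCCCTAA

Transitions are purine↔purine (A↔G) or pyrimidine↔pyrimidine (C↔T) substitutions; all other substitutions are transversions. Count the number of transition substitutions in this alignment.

1

Mismatches occur at site 9 (G/A, transition), site 10 (G/T, transversion), site 18 (A/T, transversion), site 20 (T/A, transversion).
Of the 4 differences, 1 transition and 3 transversions, so the answer is 1.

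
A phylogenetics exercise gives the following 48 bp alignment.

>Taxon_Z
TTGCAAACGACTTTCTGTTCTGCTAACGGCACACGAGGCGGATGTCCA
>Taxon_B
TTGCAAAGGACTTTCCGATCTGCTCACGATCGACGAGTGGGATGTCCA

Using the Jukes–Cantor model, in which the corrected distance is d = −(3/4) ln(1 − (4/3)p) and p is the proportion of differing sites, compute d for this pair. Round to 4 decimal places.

0.2441

The sequences differ at positions 8 (C/G), 16 (T/C), 18 (T/A), 25 (A/C), 29 (G/A), 30 (C/T), 31 (A/C), 32 (C/G), 38 (G/T), 39 (C/G).
p = 10/48 = 0.208333.
d = −0.75 · ln(1 − (4/3)·0.208333) = −0.75 · ln(0.722223) = −0.75 · (-0.325421) = 0.2441.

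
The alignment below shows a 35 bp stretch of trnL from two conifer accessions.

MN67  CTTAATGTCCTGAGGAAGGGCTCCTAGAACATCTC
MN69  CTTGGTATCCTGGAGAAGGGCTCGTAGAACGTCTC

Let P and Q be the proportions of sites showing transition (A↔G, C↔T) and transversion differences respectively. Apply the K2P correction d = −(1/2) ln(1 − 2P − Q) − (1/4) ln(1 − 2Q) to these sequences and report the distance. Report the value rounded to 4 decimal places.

Differing sites — 4:A/G (Ti); 5:A/G (Ti); 7:G/A (Ti); 13:A/G (Ti); 14:G/A (Ti); 24:C/G (Tv); 31:A/G (Ti).
Of the 7 differences, 6 transitions and 1 transversion over 35 sites: P = 6/35 = 0.171429, Q = 1/35 = 0.028571.
d = −0.5·ln(0.628571) − 0.25·ln(0.942858) = −0.5·(-0.464306) − 0.25·(-0.058840) = 0.2469.

0.2469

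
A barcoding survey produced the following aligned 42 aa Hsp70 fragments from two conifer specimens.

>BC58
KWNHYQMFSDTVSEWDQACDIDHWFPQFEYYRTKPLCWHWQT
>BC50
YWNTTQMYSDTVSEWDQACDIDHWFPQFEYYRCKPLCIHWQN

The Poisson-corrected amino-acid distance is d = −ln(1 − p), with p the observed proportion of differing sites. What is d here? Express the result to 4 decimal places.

0.1823

The sequences differ at positions 1 (K/Y), 4 (H/T), 5 (Y/T), 8 (F/Y), 33 (T/C), 38 (W/I), 42 (T/N).
p = 7/42 = 0.166667.
d = −ln(1 − 0.166667) = −ln(0.833333) = 0.1823.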